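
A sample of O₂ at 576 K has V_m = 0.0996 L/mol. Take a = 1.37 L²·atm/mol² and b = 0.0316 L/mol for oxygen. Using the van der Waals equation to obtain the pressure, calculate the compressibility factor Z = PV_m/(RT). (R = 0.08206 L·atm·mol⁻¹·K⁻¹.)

Z ≈ 1.174

P = RT/(V_m − b) − a/V_m² = (0.08206)(576)/(0.0996 − 0.0316) − 1.37/(0.0996)²
  = 47.267/0.068000 − 138.10 = 695.10 − 138.10 = 557.00 atm
Z = PV_m/(RT) = (557.00)(0.0996)/((0.08206)(576)) = 55.477/47.267 = 1.174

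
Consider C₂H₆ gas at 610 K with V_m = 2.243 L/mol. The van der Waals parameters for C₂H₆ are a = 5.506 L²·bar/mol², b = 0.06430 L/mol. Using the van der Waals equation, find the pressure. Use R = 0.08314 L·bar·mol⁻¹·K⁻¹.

P = RT/(V_m − b) − a/V_m²
RT/(V_m − b) = (0.08314)(610)/(2.243 − 0.06430) = 50.715/2.1787 = 23.278 bar
a/V_m² = 5.506/(2.243)² = 1.0944 bar
P = 23.278 − 1.0944 = 22.18 bar

P ≈ 22.18 bar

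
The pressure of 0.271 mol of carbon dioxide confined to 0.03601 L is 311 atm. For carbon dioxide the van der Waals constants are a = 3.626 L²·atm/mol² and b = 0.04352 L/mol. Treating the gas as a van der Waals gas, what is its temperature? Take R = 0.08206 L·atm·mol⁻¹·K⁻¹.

T ≈ 562.3 K

T = (P + a n²/V²)(V − nb)/(nR)
P + a n²/V² = 311 + (3.626)(0.271)²/(0.03601)² = 516.36 atm
V − nb = 0.03601 − (0.271)(0.04352) = 0.024216 L
T = (516.36)(0.024216)/((0.271)(0.08206)) = 562.3 K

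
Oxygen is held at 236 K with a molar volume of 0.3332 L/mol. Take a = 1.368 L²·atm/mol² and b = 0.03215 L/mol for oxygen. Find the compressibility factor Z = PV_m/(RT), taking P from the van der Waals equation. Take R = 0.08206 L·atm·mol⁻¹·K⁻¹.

P = RT/(V_m − b) − a/V_m² = (0.08206)(236)/(0.3332 − 0.03215) − 1.368/(0.3332)²
  = 19.366/0.30105 − 12.322 = 64.328 − 12.322 = 52.006 atm
Z = PV_m/(RT) = (52.006)(0.3332)/((0.08206)(236)) = 17.328/19.366 = 0.8948

Z ≈ 0.8948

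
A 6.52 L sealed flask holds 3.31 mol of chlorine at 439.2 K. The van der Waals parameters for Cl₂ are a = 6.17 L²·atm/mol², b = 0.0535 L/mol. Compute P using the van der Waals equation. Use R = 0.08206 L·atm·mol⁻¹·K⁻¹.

P = nRT/(V − nb) − a n²/V²
nRT/(V − nb) = (3.31)(0.08206)(439.2)/(6.52 − 3.31×0.0535) = 119.29/6.3429 = 18.807 atm
a n²/V² = (6.17)(3.31)²/(6.52)² = 1.5902 atm
P = 18.807 − 1.5902 = 17.22 atm

P ≈ 17.22 atm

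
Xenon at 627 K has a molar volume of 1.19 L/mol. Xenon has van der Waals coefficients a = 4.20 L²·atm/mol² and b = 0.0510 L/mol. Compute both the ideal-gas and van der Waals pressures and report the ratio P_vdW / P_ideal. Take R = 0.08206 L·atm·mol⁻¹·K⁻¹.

Ideal: P_ideal = RT/V_m = (0.08206)(627)/1.19 = 43.2367 atm
vdW: P = RT/(V_m − b) − a/V_m² = 51.4516/1.13900 − 4.20/1.41610 = 45.1726 − 2.96589 = 42.2067 atm
Ratio = 42.2067/43.2367 = 0.9762

P_vdW / P_ideal ≈ 0.9762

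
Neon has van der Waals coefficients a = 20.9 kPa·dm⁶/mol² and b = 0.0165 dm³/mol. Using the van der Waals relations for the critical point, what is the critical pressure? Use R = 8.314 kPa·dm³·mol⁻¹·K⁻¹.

For a van der Waals gas, P_c = a/(27b²).
P_c = 20.9/(27×(0.0165)²) = 20.9/0.0073508 = 2843 kPa

P_c ≈ 2843 kPa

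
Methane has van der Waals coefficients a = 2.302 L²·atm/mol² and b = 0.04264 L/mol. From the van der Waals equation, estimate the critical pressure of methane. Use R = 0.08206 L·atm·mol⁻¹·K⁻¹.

P_c ≈ 46.89 atm

For a van der Waals gas, P_c = a/(27b²).
P_c = 2.302/(27×(0.04264)²) = 2.302/0.049091 = 46.89 atm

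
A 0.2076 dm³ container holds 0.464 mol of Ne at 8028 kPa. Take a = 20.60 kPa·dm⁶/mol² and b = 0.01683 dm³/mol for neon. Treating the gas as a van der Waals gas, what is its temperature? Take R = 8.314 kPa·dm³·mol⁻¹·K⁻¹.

T = (P + a n²/V²)(V − nb)/(nR)
P + a n²/V² = 8028 + (20.60)(0.464)²/(0.2076)² = 8130.9 kPa
V − nb = 0.2076 − (0.464)(0.01683) = 0.19979 dm³
T = (8130.9)(0.19979)/((0.464)(8.314)) = 421.1 K

T ≈ 421.1 K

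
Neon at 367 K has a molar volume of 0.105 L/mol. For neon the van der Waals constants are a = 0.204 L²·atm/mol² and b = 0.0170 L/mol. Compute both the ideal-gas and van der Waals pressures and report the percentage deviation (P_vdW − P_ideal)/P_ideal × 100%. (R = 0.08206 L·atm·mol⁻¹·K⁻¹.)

Ideal: P_ideal = RT/V_m = (0.08206)(367)/0.105 = 286.819 atm
vdW: P = RT/(V_m − b) − a/V_m² = 30.1160/0.0880000 − 0.204/0.0110250 = 342.227 − 18.5034 = 323.724 atm
% deviation = (323.724 − 286.819)/286.819 × 100% = 12.87%

12.87 %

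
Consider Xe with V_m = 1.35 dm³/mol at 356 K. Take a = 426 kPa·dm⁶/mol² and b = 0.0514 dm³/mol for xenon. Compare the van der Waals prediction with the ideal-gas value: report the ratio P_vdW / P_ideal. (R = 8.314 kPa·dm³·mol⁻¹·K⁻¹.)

P_vdW / P_ideal ≈ 0.9330

Ideal: P_ideal = RT/V_m = (8.314)(356)/1.35 = 2192.43 kPa
vdW: P = RT/(V_m − b) − a/V_m² = 2959.78/1.29860 − 426/1.82250 = 2279.21 − 233.745 = 2045.47 kPa
Ratio = 2045.47/2192.43 = 0.9330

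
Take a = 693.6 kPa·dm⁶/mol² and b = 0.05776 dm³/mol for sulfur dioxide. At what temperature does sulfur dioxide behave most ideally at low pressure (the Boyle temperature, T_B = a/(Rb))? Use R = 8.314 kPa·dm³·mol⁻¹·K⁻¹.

For a van der Waals gas the second virial coefficient B₂ = b − a/(RT) vanishes at T_B = a/(Rb).
T_B = 693.6/(8.314×0.05776) = 693.6/0.48022 = 1444 K

T_B ≈ 1444 K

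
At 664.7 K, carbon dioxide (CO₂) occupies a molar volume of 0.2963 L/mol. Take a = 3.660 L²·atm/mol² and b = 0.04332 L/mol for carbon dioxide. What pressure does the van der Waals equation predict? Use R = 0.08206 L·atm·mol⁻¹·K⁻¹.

P = RT/(V_m − b) − a/V_m²
RT/(V_m − b) = (0.08206)(664.7)/(0.2963 − 0.04332) = 54.545/0.25298 = 215.61 atm
a/V_m² = 3.660/(0.2963)² = 41.689 atm
P = 215.61 − 41.689 = 173.9 atm

P ≈ 173.9 atm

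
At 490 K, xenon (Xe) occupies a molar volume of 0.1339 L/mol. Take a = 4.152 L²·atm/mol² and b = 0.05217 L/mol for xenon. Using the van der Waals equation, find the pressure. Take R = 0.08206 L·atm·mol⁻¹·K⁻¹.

P ≈ 260.4 atm

P = RT/(V_m − b) − a/V_m²
RT/(V_m − b) = (0.08206)(490)/(0.1339 − 0.05217) = 40.209/0.081730 = 491.97 atm
a/V_m² = 4.152/(0.1339)² = 231.58 atm
P = 491.97 − 231.58 = 260.4 atm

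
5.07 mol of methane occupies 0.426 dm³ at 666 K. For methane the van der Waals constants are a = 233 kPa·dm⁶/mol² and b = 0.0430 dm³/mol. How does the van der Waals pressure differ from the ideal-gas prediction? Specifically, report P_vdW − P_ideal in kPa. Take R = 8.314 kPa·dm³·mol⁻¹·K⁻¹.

ΔP ≈ 36070 kPa

Ideal: P_ideal = nRT/V = (5.07)(8.314)(666)/0.426 = 65899.6 kPa
vdW: P = nRT/(V − nb) − a n²/V² = 28073.2/0.207990 − 5989.24/0.181476 = 134974 − 33002.9 = 101971 kPa
ΔP = 101971 − 65899.6 = 36070 kPa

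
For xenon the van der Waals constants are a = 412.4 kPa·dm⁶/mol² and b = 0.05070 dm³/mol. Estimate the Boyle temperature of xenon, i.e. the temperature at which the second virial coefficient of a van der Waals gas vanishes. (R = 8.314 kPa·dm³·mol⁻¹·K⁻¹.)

For a van der Waals gas the second virial coefficient B₂ = b − a/(RT) vanishes at T_B = a/(Rb).
T_B = 412.4/(8.314×0.05070) = 412.4/0.42152 = 978.4 K

T_B ≈ 978.4 K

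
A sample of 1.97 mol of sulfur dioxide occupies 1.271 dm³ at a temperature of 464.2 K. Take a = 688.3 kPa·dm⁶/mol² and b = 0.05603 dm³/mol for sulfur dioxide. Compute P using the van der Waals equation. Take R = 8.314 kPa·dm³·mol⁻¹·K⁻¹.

P = nRT/(V − nb) − a n²/V²
nRT/(V − nb) = (1.97)(8.314)(464.2)/(1.271 − 1.97×0.05603) = 7602.9/1.1606 = 6550.8 kPa
a n²/V² = (688.3)(1.97)²/(1.271)² = 1653.6 kPa
P = 6550.8 − 1653.6 = 4897 kPa

P ≈ 4897 kPa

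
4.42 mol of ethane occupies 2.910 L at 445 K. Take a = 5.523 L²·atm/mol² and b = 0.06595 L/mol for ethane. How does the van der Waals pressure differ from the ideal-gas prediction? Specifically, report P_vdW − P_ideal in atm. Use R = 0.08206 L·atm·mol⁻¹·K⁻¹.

Ideal: P_ideal = nRT/V = (4.42)(0.08206)(445)/2.910 = 55.4652 atm
vdW: P = nRT/(V − nb) − a n²/V² = 161.404/2.61850 − 107.900/8.46810 = 61.6399 − 12.7419 = 48.8980 atm
ΔP = 48.8980 − 55.4652 = -6.567 atm

ΔP ≈ -6.567 atm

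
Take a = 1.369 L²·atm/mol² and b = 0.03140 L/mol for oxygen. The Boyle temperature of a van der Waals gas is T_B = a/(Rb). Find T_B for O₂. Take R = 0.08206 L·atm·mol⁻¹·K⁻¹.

T_B ≈ 531.3 K

For a van der Waals gas the second virial coefficient B₂ = b − a/(RT) vanishes at T_B = a/(Rb).
T_B = 1.369/(0.08206×0.03140) = 1.369/0.0025767 = 531.3 K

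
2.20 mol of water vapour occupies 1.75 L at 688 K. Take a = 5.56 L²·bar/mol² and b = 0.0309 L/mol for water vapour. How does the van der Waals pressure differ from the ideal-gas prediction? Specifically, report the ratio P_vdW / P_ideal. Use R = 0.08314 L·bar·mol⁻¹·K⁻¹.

P_vdW / P_ideal ≈ 0.9182

Ideal: P_ideal = nRT/V = (2.20)(0.08314)(688)/1.75 = 71.9090 bar
vdW: P = nRT/(V − nb) − a n²/V² = 125.841/1.68202 − 26.9104/3.06250 = 74.8154 − 8.78707 = 66.0283 bar
Ratio = 66.0283/71.9090 = 0.9182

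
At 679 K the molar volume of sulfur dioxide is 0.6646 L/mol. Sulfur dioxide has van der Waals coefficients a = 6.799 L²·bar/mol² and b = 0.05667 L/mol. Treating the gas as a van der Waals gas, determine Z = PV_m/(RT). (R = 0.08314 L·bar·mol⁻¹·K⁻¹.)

Z ≈ 0.9120

P = RT/(V_m − b) − a/V_m² = (0.08314)(679)/(0.6646 − 0.05667) − 6.799/(0.6646)²
  = 56.452/0.60793 − 15.393 = 92.859 − 15.393 = 77.466 bar
Z = PV_m/(RT) = (77.466)(0.6646)/((0.08314)(679)) = 51.484/56.452 = 0.9120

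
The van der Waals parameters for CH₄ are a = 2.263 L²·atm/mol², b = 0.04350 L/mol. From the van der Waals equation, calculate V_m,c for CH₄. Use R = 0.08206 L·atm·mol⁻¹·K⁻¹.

V_m,c ≈ 0.1305 L/mol

For a van der Waals gas, V_m,c = 3b.
V_m,c = 3×0.04350 = 0.1305 L/mol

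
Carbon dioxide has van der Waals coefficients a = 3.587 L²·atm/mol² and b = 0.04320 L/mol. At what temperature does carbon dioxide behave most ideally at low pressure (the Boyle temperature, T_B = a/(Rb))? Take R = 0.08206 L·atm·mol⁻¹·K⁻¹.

T_B ≈ 1012 K

For a van der Waals gas the second virial coefficient B₂ = b − a/(RT) vanishes at T_B = a/(Rb).
T_B = 3.587/(0.08206×0.04320) = 3.587/0.0035450 = 1012 K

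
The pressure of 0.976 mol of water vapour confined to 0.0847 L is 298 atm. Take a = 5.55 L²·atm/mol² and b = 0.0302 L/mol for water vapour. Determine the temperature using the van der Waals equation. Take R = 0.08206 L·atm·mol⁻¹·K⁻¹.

T ≈ 713.6 K

T = (P + a n²/V²)(V − nb)/(nR)
P + a n²/V² = 298 + (5.55)(0.976)²/(0.0847)² = 1034.9 atm
V − nb = 0.0847 − (0.976)(0.0302) = 0.055225 L
T = (1034.9)(0.055225)/((0.976)(0.08206)) = 713.6 K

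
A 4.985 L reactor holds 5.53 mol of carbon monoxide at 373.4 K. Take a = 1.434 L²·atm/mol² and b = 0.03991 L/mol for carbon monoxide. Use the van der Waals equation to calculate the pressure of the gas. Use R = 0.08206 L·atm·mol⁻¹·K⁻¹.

P = nRT/(V − nb) − a n²/V²
nRT/(V − nb) = (5.53)(0.08206)(373.4)/(4.985 − 5.53×0.03991) = 169.45/4.7643 = 35.567 atm
a n²/V² = (1.434)(5.53)²/(4.985)² = 1.7647 atm
P = 35.567 − 1.7647 = 33.80 atm

P ≈ 33.80 atm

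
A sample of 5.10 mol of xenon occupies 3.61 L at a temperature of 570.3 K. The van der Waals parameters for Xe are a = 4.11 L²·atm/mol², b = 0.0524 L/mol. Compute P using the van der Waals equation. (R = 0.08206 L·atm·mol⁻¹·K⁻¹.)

P ≈ 63.20 atm

P = nRT/(V − nb) − a n²/V²
nRT/(V − nb) = (5.10)(0.08206)(570.3)/(3.61 − 5.10×0.0524) = 238.67/3.3428 = 71.398 atm
a n²/V² = (4.11)(5.10)²/(3.61)² = 8.2029 atm
P = 71.398 − 8.2029 = 63.20 atm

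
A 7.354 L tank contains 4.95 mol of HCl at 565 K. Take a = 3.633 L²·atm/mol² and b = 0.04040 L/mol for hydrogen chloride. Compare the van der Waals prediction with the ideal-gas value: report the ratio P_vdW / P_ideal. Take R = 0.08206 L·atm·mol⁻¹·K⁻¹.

Ideal: P_ideal = nRT/V = (4.95)(0.08206)(565)/7.354 = 31.2077 atm
vdW: P = nRT/(V − nb) − a n²/V² = 229.501/7.15402 − 89.0176/54.0813 = 32.0800 − 1.64600 = 30.4340 atm
Ratio = 30.4340/31.2077 = 0.9752

P_vdW / P_ideal ≈ 0.9752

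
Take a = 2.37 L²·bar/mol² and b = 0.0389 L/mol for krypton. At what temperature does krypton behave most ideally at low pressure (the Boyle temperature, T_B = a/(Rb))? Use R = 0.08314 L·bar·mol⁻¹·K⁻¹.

T_B ≈ 732.8 K

For a van der Waals gas the second virial coefficient B₂ = b − a/(RT) vanishes at T_B = a/(Rb).
T_B = 2.37/(0.08314×0.0389) = 2.37/0.0032341 = 732.8 K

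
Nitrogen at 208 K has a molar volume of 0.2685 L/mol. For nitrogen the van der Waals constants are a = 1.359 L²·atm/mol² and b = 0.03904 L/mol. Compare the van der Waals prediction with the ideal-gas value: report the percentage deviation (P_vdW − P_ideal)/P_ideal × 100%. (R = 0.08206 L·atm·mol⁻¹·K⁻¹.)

-12.64 %

Ideal: P_ideal = RT/V_m = (0.08206)(208)/0.2685 = 63.5698 atm
vdW: P = RT/(V_m − b) − a/V_m² = 17.0685/0.229460 − 1.359/0.0720923 = 74.3855 − 18.8508 = 55.5347 atm
% deviation = (55.5347 − 63.5698)/63.5698 × 100% = -12.64%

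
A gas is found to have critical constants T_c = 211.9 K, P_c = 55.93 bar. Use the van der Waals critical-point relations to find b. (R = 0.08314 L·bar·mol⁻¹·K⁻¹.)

b ≈ 0.03937 L/mol

From T_c = 8a/(27Rb) and P_c = a/(27b²): b = R T_c/(8 P_c).
b = (0.08314)(211.9)/(8×55.93) = 17.617/447.44 = 0.03937 L/mol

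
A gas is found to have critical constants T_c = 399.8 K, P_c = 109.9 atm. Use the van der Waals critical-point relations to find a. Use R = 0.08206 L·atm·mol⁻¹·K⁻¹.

From T_c = 8a/(27Rb) and P_c = a/(27b²): a = 27 R² T_c²/(64 P_c).
a = 27×(0.08206)²×(399.8)²/(64×109.9) = 29061/7033.6 = 4.132 L²·atm/mol²

a ≈ 4.132 L²·atm/mol²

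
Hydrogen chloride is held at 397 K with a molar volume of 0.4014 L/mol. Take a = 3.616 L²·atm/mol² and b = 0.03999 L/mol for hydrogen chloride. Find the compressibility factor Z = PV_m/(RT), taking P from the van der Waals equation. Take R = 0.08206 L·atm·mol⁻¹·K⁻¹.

P = RT/(V_m − b) − a/V_m² = (0.08206)(397)/(0.4014 − 0.03999) − 3.616/(0.4014)²
  = 32.578/0.36141 − 22.443 = 90.141 − 22.443 = 67.698 atm
Z = PV_m/(RT) = (67.698)(0.4014)/((0.08206)(397)) = 27.174/32.578 = 0.8341

Z ≈ 0.8341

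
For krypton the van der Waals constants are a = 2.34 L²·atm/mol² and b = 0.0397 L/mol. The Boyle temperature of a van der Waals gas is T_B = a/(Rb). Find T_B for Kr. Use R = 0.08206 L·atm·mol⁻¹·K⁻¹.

T_B ≈ 718.3 K

For a van der Waals gas the second virial coefficient B₂ = b − a/(RT) vanishes at T_B = a/(Rb).
T_B = 2.34/(0.08206×0.0397) = 2.34/0.0032578 = 718.3 K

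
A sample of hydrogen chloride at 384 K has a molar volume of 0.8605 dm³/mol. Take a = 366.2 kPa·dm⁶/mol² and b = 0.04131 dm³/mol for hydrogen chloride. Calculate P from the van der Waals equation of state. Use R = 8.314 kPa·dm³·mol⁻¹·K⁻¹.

P ≈ 3403 kPa

P = RT/(V_m − b) − a/V_m²
RT/(V_m − b) = (8.314)(384)/(0.8605 − 0.04131) = 3192.6/0.81919 = 3897.3 kPa
a/V_m² = 366.2/(0.8605)² = 494.56 kPa
P = 3897.3 − 494.56 = 3403 kPa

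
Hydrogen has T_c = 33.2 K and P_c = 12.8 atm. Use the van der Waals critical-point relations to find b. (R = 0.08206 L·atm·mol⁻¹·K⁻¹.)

From T_c = 8a/(27Rb) and P_c = a/(27b²): b = R T_c/(8 P_c).
b = (0.08206)(33.2)/(8×12.8) = 2.7244/102.40 = 0.02661 L/mol

b ≈ 0.02661 L/mol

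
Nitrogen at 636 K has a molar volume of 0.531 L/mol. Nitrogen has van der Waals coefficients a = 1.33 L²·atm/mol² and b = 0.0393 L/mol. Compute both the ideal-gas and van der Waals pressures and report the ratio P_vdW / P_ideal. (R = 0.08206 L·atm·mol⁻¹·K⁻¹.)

P_vdW / P_ideal ≈ 1.032

Ideal: P_ideal = RT/V_m = (0.08206)(636)/0.531 = 98.2866 atm
vdW: P = RT/(V_m − b) − a/V_m² = 52.1902/0.491700 − 1.33/0.281961 = 106.142 − 4.71696 = 101.425 atm
Ratio = 101.425/98.2866 = 1.032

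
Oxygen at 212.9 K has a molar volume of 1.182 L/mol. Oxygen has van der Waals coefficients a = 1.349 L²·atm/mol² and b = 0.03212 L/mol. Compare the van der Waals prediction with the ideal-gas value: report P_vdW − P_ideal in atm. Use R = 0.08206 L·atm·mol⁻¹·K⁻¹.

ΔP ≈ -0.553 atm

Ideal: P_ideal = RT/V_m = (0.08206)(212.9)/1.182 = 14.7805 atm
vdW: P = RT/(V_m − b) − a/V_m² = 17.4706/1.14988 − 1.349/1.39712 = 15.1934 − 0.965558 = 14.2278 atm
ΔP = 14.2278 − 14.7805 = -0.553 atm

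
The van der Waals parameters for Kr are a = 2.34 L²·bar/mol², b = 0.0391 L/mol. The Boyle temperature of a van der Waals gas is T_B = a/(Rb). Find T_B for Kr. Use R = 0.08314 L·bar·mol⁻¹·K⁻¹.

For a van der Waals gas the second virial coefficient B₂ = b − a/(RT) vanishes at T_B = a/(Rb).
T_B = 2.34/(0.08314×0.0391) = 2.34/0.0032508 = 719.8 K

T_B ≈ 719.8 K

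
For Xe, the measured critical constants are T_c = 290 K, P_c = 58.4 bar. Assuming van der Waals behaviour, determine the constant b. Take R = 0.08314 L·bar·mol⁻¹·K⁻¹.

b ≈ 0.05161 L/mol

From T_c = 8a/(27Rb) and P_c = a/(27b²): b = R T_c/(8 P_c).
b = (0.08314)(290)/(8×58.4) = 24.111/467.20 = 0.05161 L/mol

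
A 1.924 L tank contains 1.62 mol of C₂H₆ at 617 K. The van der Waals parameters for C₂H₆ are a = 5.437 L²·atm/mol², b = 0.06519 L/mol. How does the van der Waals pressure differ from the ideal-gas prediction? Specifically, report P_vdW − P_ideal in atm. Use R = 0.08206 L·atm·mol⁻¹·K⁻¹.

ΔP ≈ -1.379 atm

Ideal: P_ideal = nRT/V = (1.62)(0.08206)(617)/1.924 = 42.6311 atm
vdW: P = nRT/(V − nb) − a n²/V² = 82.0223/1.81839 − 14.2689/3.70178 = 45.1071 − 3.85461 = 41.2525 atm
ΔP = 41.2525 − 42.6311 = -1.379 atm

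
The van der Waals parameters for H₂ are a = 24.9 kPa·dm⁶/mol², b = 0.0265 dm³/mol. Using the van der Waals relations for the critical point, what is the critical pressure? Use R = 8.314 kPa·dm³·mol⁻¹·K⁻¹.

For a van der Waals gas, P_c = a/(27b²).
P_c = 24.9/(27×(0.0265)²) = 24.9/0.018961 = 1313 kPa

P_c ≈ 1313 kPa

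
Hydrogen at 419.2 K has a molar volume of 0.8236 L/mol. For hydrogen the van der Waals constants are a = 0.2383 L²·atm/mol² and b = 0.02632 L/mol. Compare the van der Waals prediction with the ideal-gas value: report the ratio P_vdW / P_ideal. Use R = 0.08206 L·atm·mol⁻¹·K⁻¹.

P_vdW / P_ideal ≈ 1.025

Ideal: P_ideal = RT/V_m = (0.08206)(419.2)/0.8236 = 41.7673 atm
vdW: P = RT/(V_m − b) − a/V_m² = 34.3996/0.797280 − 0.2383/0.678317 = 43.1462 − 0.351311 = 42.7949 atm
Ratio = 42.7949/41.7673 = 1.025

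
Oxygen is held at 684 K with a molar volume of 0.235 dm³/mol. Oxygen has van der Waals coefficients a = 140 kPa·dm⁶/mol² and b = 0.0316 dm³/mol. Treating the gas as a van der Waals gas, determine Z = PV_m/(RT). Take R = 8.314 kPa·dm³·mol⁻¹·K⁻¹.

P = RT/(V_m − b) − a/V_m² = (8.314)(684)/(0.235 − 0.0316) − 140/(0.235)²
  = 5686.8/0.20340 − 2535.1 = 27959 − 2535.1 = 25424 kPa
Z = PV_m/(RT) = (25424)(0.235)/((8.314)(684)) = 5974.6/5686.8 = 1.051

Z ≈ 1.051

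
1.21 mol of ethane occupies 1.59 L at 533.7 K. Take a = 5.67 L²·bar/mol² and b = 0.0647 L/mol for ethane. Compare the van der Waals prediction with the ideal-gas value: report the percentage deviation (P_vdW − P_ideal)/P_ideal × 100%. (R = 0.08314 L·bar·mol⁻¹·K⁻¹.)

-4.55 %

Ideal: P_ideal = nRT/V = (1.21)(0.08314)(533.7)/1.59 = 33.7672 bar
vdW: P = nRT/(V − nb) − a n²/V² = 53.6899/1.51171 − 8.30145/2.52810 = 35.5160 − 3.28367 = 32.2323 bar
% deviation = (32.2323 − 33.7672)/33.7672 × 100% = -4.55%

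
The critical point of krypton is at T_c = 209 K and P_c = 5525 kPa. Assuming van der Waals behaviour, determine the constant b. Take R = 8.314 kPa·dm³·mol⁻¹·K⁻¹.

b ≈ 0.03931 dm³/mol

From T_c = 8a/(27Rb) and P_c = a/(27b²): b = R T_c/(8 P_c).
b = (8.314)(209)/(8×5525) = 1737.6/44200 = 0.03931 dm³/mol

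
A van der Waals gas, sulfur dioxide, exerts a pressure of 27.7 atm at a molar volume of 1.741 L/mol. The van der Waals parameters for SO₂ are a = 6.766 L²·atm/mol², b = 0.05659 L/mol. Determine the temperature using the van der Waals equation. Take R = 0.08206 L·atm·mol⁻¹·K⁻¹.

T ≈ 614.4 K

T = (P + a/V_m²)(V_m − b)/R
P + a/V_m² = 27.7 + 6.766/(1.741)² = 29.932 atm
V_m − b = 1.741 − 0.05659 = 1.6844 L/mol
T = (29.932)(1.6844)/0.08206 = 614.4 K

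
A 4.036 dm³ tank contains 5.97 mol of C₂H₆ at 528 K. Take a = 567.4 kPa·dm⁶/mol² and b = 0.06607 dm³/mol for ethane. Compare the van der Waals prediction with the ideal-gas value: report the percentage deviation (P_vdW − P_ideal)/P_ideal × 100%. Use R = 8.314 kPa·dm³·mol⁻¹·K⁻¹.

-8.29 %

Ideal: P_ideal = nRT/V = (5.97)(8.314)(528)/4.036 = 6493.32 kPa
vdW: P = nRT/(V − nb) − a n²/V² = 26207.1/3.64156 − 20222.6/16.2893 = 7196.67 − 1241.47 = 5955.20 kPa
% deviation = (5955.20 − 6493.32)/6493.32 × 100% = -8.29%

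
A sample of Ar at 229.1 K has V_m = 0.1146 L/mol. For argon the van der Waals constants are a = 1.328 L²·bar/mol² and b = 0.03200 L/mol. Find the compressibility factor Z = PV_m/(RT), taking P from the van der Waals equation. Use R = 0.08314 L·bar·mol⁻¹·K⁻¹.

P = RT/(V_m − b) − a/V_m² = (0.08314)(229.1)/(0.1146 − 0.03200) − 1.328/(0.1146)²
  = 19.047/0.082600 − 101.12 = 230.59 − 101.12 = 129.47 bar
Z = PV_m/(RT) = (129.47)(0.1146)/((0.08314)(229.1)) = 14.837/19.047 = 0.7790

Z ≈ 0.7790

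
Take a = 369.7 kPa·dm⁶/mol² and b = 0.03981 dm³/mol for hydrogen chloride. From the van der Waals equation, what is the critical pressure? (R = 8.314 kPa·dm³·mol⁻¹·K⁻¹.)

P_c ≈ 8640 kPa

For a van der Waals gas, P_c = a/(27b²).
P_c = 369.7/(27×(0.03981)²) = 369.7/0.042791 = 8640 kPa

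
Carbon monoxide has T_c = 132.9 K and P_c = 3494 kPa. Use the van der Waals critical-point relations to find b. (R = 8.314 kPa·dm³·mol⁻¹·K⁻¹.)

b ≈ 0.03953 dm³/mol

From T_c = 8a/(27Rb) and P_c = a/(27b²): b = R T_c/(8 P_c).
b = (8.314)(132.9)/(8×3494) = 1104.9/27952 = 0.03953 dm³/mol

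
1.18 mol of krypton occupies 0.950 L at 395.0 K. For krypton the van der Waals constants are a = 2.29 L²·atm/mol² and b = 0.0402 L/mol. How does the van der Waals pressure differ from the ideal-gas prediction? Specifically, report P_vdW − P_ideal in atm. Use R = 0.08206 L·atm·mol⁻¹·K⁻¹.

ΔP ≈ -1.417 atm

Ideal: P_ideal = nRT/V = (1.18)(0.08206)(395.0)/0.950 = 40.2612 atm
vdW: P = nRT/(V − nb) − a n²/V² = 38.2482/0.902564 − 3.18860/0.902500 = 42.3773 − 3.53307 = 38.8442 atm
ΔP = 38.8442 − 40.2612 = -1.417 atm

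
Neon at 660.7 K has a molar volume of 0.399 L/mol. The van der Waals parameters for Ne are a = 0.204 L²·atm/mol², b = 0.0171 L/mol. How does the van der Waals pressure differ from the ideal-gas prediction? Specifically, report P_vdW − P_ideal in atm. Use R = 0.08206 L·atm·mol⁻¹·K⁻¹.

ΔP ≈ 4.80 atm

Ideal: P_ideal = RT/V_m = (0.08206)(660.7)/0.399 = 135.882 atm
vdW: P = RT/(V_m − b) − a/V_m² = 54.2170/0.381900 − 0.204/0.159201 = 141.966 − 1.28140 = 140.685 atm
ΔP = 140.685 − 135.882 = 4.80 atm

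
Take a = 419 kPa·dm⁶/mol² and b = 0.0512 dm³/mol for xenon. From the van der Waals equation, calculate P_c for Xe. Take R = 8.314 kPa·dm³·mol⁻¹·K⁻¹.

For a van der Waals gas, P_c = a/(27b²).
P_c = 419/(27×(0.0512)²) = 419/0.070779 = 5920 kPa

P_c ≈ 5920 kPa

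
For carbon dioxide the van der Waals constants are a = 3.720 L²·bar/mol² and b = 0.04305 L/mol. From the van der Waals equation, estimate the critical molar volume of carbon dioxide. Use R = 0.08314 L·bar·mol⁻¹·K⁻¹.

For a van der Waals gas, V_m,c = 3b.
V_m,c = 3×0.04305 = 0.1292 L/mol

V_m,c ≈ 0.1292 L/mol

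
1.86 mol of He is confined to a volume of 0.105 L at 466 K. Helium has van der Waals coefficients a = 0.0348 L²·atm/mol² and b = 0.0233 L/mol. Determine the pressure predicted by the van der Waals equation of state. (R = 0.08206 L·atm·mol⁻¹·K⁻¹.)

P = nRT/(V − nb) − a n²/V²
nRT/(V − nb) = (1.86)(0.08206)(466)/(0.105 − 1.86×0.0233) = 71.126/0.061662 = 1153.5 atm
a n²/V² = (0.0348)(1.86)²/(0.105)² = 10.920 atm
P = 1153.5 − 10.920 = 1143 atm

P ≈ 1143 atm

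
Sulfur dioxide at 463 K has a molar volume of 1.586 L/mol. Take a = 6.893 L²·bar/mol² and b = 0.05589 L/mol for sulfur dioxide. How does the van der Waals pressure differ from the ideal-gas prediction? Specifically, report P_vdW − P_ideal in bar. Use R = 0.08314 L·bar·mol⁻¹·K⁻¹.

ΔP ≈ -1.854 bar

Ideal: P_ideal = RT/V_m = (0.08314)(463)/1.586 = 24.2710 bar
vdW: P = RT/(V_m − b) − a/V_m² = 38.4938/1.53011 − 6.893/2.51540 = 25.1575 − 2.74032 = 22.4172 bar
ΔP = 22.4172 − 24.2710 = -1.854 bar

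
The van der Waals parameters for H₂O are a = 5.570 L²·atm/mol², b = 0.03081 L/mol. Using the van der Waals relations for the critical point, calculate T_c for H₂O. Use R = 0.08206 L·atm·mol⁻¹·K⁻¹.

For a van der Waals gas, T_c = 8a/(27Rb).
T_c = 8×5.570/(27×0.08206×0.03081) = 44.560/0.068263 = 652.8 K

T_c ≈ 652.8 K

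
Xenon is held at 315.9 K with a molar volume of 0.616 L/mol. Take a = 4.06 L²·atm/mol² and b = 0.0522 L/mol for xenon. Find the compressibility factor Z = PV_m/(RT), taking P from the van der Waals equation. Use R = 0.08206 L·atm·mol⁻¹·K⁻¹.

Z ≈ 0.8383

P = RT/(V_m − b) − a/V_m² = (0.08206)(315.9)/(0.616 − 0.0522) − 4.06/(0.616)²
  = 25.923/0.56380 − 10.700 = 45.979 − 10.700 = 35.279 atm
Z = PV_m/(RT) = (35.279)(0.616)/((0.08206)(315.9)) = 21.732/25.923 = 0.8383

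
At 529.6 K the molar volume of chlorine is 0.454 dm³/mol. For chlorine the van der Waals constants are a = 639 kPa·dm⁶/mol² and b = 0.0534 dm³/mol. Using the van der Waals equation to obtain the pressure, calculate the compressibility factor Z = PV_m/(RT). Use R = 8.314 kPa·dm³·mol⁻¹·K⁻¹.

P = RT/(V_m − b) − a/V_m² = (8.314)(529.6)/(0.454 − 0.0534) − 639/(0.454)²
  = 4403.1/0.40060 − 3100.2 = 10991 − 3100.2 = 7891 kPa
Z = PV_m/(RT) = (7891)(0.454)/((8.314)(529.6)) = 3582.5/4403.1 = 0.8136

Z ≈ 0.8136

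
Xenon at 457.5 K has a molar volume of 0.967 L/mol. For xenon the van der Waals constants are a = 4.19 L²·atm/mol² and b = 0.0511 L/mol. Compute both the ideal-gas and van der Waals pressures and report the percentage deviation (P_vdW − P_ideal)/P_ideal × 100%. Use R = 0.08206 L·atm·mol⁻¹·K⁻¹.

Ideal: P_ideal = RT/V_m = (0.08206)(457.5)/0.967 = 38.8236 atm
vdW: P = RT/(V_m − b) − a/V_m² = 37.5425/0.915900 − 4.19/0.935089 = 40.9897 − 4.48086 = 36.5088 atm
% deviation = (36.5088 − 38.8236)/38.8236 × 100% = -5.96%

-5.96 %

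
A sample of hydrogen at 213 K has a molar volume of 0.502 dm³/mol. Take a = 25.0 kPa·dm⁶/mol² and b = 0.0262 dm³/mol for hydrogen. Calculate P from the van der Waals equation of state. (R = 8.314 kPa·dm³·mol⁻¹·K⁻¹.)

P = RT/(V_m − b) − a/V_m²
RT/(V_m − b) = (8.314)(213)/(0.502 − 0.0262) = 1770.9/0.47580 = 3721.9 kPa
a/V_m² = 25.0/(0.502)² = 99.205 kPa
P = 3721.9 − 99.205 = 3623 kPa

P ≈ 3623 kPa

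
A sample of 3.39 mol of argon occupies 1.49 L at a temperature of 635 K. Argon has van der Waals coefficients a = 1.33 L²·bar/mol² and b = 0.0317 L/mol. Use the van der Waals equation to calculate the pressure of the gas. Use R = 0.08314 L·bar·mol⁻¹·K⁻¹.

P ≈ 122.6 bar

P = nRT/(V − nb) − a n²/V²
nRT/(V − nb) = (3.39)(0.08314)(635)/(1.49 − 3.39×0.0317) = 178.97/1.3825 = 129.45 bar
a n²/V² = (1.33)(3.39)²/(1.49)² = 6.8846 bar
P = 129.45 − 6.8846 = 122.6 bar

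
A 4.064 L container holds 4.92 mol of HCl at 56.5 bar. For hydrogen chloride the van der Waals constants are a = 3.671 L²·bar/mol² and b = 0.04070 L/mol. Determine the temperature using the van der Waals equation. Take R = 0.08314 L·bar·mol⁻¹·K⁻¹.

T ≈ 584.5 K

T = (P + a n²/V²)(V − nb)/(nR)
P + a n²/V² = 56.5 + (3.671)(4.92)²/(4.064)² = 61.880 bar
V − nb = 4.064 − (4.92)(0.04070) = 3.8638 L
T = (61.880)(3.8638)/((4.92)(0.08314)) = 584.5 K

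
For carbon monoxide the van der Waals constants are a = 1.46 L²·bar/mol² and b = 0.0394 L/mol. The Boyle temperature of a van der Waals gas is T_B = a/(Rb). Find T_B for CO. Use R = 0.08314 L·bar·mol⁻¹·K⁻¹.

T_B ≈ 445.7 K

For a van der Waals gas the second virial coefficient B₂ = b − a/(RT) vanishes at T_B = a/(Rb).
T_B = 1.46/(0.08314×0.0394) = 1.46/0.0032757 = 445.7 K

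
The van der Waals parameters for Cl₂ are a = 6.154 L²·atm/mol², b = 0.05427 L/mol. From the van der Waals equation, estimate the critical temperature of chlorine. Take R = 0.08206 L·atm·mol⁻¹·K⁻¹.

T_c ≈ 409.4 K

For a van der Waals gas, T_c = 8a/(27Rb).
T_c = 8×6.154/(27×0.08206×0.05427) = 49.232/0.12024 = 409.4 K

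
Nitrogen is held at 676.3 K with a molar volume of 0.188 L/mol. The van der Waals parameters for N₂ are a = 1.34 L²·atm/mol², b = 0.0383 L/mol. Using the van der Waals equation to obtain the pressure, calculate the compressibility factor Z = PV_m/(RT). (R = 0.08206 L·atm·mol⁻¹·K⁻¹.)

Z ≈ 1.127

P = RT/(V_m − b) − a/V_m² = (0.08206)(676.3)/(0.188 − 0.0383) − 1.34/(0.188)²
  = 55.497/0.14970 − 37.913 = 370.72 − 37.913 = 332.81 atm
Z = PV_m/(RT) = (332.81)(0.188)/((0.08206)(676.3)) = 62.568/55.497 = 1.127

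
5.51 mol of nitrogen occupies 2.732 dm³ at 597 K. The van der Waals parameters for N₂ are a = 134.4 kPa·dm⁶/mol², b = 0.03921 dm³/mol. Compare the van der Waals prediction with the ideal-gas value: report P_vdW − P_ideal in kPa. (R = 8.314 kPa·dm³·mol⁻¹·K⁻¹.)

ΔP ≈ 313 kPa

Ideal: P_ideal = nRT/V = (5.51)(8.314)(597)/2.732 = 10010.5 kPa
vdW: P = nRT/(V − nb) − a n²/V² = 27348.7/2.51595 − 4080.40/7.46382 = 10870.1 − 546.691 = 10323.4 kPa
ΔP = 10323.4 − 10010.5 = 313 kPa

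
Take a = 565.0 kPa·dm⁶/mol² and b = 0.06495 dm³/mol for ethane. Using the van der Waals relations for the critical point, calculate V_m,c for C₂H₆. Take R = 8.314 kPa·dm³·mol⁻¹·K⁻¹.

V_m,c ≈ 0.1949 dm³/mol

For a van der Waals gas, V_m,c = 3b.
V_m,c = 3×0.06495 = 0.1949 dm³/mol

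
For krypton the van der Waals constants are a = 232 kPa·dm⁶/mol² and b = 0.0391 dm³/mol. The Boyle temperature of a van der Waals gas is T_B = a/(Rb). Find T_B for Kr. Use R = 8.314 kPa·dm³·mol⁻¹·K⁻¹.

T_B ≈ 713.7 K

For a van der Waals gas the second virial coefficient B₂ = b − a/(RT) vanishes at T_B = a/(Rb).
T_B = 232/(8.314×0.0391) = 232/0.32508 = 713.7 K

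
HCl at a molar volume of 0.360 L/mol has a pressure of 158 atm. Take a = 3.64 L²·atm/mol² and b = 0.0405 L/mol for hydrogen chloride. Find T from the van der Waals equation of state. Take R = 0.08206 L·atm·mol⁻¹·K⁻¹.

T = (P + a/V_m²)(V_m − b)/R
P + a/V_m² = 158 + 3.64/(0.360)² = 186.09 atm
V_m − b = 0.360 − 0.0405 = 0.31950 L/mol
T = (186.09)(0.31950)/0.08206 = 724.5 K

T ≈ 724.5 K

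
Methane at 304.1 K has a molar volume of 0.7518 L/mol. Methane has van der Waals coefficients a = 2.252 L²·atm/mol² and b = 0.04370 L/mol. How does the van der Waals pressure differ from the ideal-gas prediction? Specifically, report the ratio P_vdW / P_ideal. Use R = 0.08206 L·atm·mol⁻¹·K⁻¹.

Ideal: P_ideal = RT/V_m = (0.08206)(304.1)/0.7518 = 33.1929 atm
vdW: P = RT/(V_m − b) − a/V_m² = 24.9544/0.708100 − 2.252/0.565203 = 35.2414 − 3.98441 = 31.2570 atm
Ratio = 31.2570/33.1929 = 0.9417

P_vdW / P_ideal ≈ 0.9417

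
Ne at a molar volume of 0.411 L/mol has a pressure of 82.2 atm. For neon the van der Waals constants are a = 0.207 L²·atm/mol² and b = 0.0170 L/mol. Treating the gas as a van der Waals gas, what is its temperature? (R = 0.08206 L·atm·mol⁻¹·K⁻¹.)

T ≈ 400.6 K

T = (P + a/V_m²)(V_m − b)/R
P + a/V_m² = 82.2 + 0.207/(0.411)² = 83.425 atm
V_m − b = 0.411 − 0.0170 = 0.39400 L/mol
T = (83.425)(0.39400)/0.08206 = 400.6 K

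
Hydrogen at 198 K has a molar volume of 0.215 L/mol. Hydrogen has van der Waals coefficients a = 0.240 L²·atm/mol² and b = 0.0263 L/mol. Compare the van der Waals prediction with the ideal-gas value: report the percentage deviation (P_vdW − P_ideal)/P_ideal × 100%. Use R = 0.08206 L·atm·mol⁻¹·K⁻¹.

7.07 %

Ideal: P_ideal = RT/V_m = (0.08206)(198)/0.215 = 75.5715 atm
vdW: P = RT/(V_m − b) − a/V_m² = 16.2479/0.188700 − 0.240/0.0462250 = 86.1044 − 5.19200 = 80.9124 atm
% deviation = (80.9124 − 75.5715)/75.5715 × 100% = 7.07%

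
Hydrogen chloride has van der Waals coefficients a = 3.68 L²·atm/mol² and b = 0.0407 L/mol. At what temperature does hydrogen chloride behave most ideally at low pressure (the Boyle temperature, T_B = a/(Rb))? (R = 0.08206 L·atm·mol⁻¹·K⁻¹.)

For a van der Waals gas the second virial coefficient B₂ = b − a/(RT) vanishes at T_B = a/(Rb).
T_B = 3.68/(0.08206×0.0407) = 3.68/0.0033398 = 1102 K

T_B ≈ 1102 K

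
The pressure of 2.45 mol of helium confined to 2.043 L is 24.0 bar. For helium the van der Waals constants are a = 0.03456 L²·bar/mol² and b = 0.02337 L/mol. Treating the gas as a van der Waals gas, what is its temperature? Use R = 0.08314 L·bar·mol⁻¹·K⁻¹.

T ≈ 234.5 K

T = (P + a n²/V²)(V − nb)/(nR)
P + a n²/V² = 24.0 + (0.03456)(2.45)²/(2.043)² = 24.050 bar
V − nb = 2.043 − (2.45)(0.02337) = 1.9857 L
T = (24.050)(1.9857)/((2.45)(0.08314)) = 234.5 K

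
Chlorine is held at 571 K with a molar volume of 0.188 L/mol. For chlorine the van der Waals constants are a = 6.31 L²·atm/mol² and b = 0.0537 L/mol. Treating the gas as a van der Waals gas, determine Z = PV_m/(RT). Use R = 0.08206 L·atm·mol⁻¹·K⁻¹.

P = RT/(V_m − b) − a/V_m² = (0.08206)(571)/(0.188 − 0.0537) − 6.31/(0.188)²
  = 46.856/0.13430 − 178.53 = 348.89 − 178.53 = 170.36 atm
Z = PV_m/(RT) = (170.36)(0.188)/((0.08206)(571)) = 32.028/46.856 = 0.6835

Z ≈ 0.6835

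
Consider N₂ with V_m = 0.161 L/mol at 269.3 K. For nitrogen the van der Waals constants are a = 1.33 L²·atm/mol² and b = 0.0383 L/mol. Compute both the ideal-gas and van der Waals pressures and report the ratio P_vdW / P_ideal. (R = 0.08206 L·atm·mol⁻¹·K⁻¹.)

P_vdW / P_ideal ≈ 0.9383

Ideal: P_ideal = RT/V_m = (0.08206)(269.3)/0.161 = 137.259 atm
vdW: P = RT/(V_m − b) − a/V_m² = 22.0988/0.122700 − 1.33/0.0259210 = 180.104 − 51.3097 = 128.794 atm
Ratio = 128.794/137.259 = 0.9383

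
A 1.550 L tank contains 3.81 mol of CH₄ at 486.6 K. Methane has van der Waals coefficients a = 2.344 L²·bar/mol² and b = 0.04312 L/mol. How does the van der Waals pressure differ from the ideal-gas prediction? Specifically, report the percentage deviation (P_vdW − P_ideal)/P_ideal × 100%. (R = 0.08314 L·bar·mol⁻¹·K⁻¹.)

-2.39 %

Ideal: P_ideal = nRT/V = (3.81)(0.08314)(486.6)/1.550 = 99.4433 bar
vdW: P = nRT/(V − nb) − a n²/V² = 154.137/1.38571 − 34.0257/2.40250 = 111.233 − 14.1626 = 97.070 bar
% deviation = (97.070 − 99.4433)/99.4433 × 100% = -2.39%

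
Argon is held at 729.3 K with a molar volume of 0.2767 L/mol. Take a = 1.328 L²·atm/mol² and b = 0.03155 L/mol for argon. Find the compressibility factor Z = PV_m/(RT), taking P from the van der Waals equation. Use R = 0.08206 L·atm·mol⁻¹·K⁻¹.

Z ≈ 1.049

P = RT/(V_m − b) − a/V_m² = (0.08206)(729.3)/(0.2767 − 0.03155) − 1.328/(0.2767)²
  = 59.846/0.24515 − 17.345 = 244.12 − 17.345 = 226.78 atm
Z = PV_m/(RT) = (226.78)(0.2767)/((0.08206)(729.3)) = 62.750/59.846 = 1.049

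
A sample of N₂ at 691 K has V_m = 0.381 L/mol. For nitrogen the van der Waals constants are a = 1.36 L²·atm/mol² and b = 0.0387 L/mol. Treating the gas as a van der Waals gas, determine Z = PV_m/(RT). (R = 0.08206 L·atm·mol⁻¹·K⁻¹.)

P = RT/(V_m − b) − a/V_m² = (0.08206)(691)/(0.381 − 0.0387) − 1.36/(0.381)²
  = 56.703/0.34230 − 9.3689 = 165.65 − 9.3689 = 156.28 atm
Z = PV_m/(RT) = (156.28)(0.381)/((0.08206)(691)) = 59.543/56.703 = 1.050

Z ≈ 1.050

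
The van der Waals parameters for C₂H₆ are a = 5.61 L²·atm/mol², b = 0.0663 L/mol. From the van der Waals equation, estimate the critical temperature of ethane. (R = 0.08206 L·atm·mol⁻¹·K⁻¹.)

For a van der Waals gas, T_c = 8a/(27Rb).
T_c = 8×5.61/(27×0.08206×0.0663) = 44.880/0.14690 = 305.5 K

T_c ≈ 305.5 K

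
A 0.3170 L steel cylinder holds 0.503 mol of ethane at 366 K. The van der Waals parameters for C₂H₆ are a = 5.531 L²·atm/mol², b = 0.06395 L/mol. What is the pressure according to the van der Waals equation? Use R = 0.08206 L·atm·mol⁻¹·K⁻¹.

P ≈ 39.11 atm

P = nRT/(V − nb) − a n²/V²
nRT/(V − nb) = (0.503)(0.08206)(366)/(0.3170 − 0.503×0.06395) = 15.107/0.28483 = 53.039 atm
a n²/V² = (5.531)(0.503)²/(0.3170)² = 13.926 atm
P = 53.039 − 13.926 = 39.11 atm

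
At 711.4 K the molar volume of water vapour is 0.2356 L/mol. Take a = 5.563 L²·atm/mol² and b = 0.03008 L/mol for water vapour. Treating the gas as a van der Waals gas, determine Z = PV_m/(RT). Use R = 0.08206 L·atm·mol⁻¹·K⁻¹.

Z ≈ 0.7419

P = RT/(V_m − b) − a/V_m² = (0.08206)(711.4)/(0.2356 − 0.03008) − 5.563/(0.2356)²
  = 58.377/0.20552 − 100.22 = 284.05 − 100.22 = 183.83 atm
Z = PV_m/(RT) = (183.83)(0.2356)/((0.08206)(711.4)) = 43.310/58.377 = 0.7419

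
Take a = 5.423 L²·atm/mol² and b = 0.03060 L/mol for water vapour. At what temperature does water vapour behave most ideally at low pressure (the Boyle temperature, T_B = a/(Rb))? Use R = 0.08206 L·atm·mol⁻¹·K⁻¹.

T_B ≈ 2160 K

For a van der Waals gas the second virial coefficient B₂ = b − a/(RT) vanishes at T_B = a/(Rb).
T_B = 5.423/(0.08206×0.03060) = 5.423/0.0025110 = 2160 K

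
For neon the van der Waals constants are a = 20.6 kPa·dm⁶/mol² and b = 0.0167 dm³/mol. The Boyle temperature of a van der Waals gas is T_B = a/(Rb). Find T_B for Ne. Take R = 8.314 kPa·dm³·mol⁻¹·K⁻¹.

For a van der Waals gas the second virial coefficient B₂ = b − a/(RT) vanishes at T_B = a/(Rb).
T_B = 20.6/(8.314×0.0167) = 20.6/0.13884 = 148.4 K

T_B ≈ 148.4 K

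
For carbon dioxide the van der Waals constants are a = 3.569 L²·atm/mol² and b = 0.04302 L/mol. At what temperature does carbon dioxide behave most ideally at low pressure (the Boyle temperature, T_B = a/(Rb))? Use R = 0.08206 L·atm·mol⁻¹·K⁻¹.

T_B ≈ 1011 K

For a van der Waals gas the second virial coefficient B₂ = b − a/(RT) vanishes at T_B = a/(Rb).
T_B = 3.569/(0.08206×0.04302) = 3.569/0.0035302 = 1011 K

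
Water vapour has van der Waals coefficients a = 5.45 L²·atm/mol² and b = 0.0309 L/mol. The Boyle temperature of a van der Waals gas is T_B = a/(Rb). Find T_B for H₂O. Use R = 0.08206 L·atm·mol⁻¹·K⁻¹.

T_B ≈ 2149 K

For a van der Waals gas the second virial coefficient B₂ = b − a/(RT) vanishes at T_B = a/(Rb).
T_B = 5.45/(0.08206×0.0309) = 5.45/0.0025357 = 2149 K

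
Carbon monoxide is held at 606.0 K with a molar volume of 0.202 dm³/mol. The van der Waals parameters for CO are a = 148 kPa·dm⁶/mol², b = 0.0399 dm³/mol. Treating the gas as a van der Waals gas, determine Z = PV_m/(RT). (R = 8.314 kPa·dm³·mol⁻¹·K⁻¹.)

P = RT/(V_m − b) − a/V_m² = (8.314)(606.0)/(0.202 − 0.0399) − 148/(0.202)²
  = 5038.3/0.16210 − 3627.1 = 31081 − 3627.1 = 27454 kPa
Z = PV_m/(RT) = (27454)(0.202)/((8.314)(606.0)) = 5545.7/5038.3 = 1.101

Z ≈ 1.101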